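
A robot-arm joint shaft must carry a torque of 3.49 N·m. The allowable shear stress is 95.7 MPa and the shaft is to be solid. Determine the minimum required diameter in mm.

For a solid shaft τ_max = 16T/(πd³), so d = (16T/(π τ_allow))^(1/3) = (16·3.490/(π·9.57×10^7))^(1/3) = 0.005706 m.

5.71 mm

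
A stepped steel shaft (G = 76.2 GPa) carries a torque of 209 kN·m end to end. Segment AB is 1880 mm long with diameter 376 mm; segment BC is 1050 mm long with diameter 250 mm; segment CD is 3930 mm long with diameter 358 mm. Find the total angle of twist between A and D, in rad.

J_AB = π(0.376)⁴/32 = 1.96×10^-3 m⁴; J_BC = π(0.250)⁴/32 = 3.83×10^-4 m⁴; J_CD = π(0.358)⁴/32 = 1.61×10^-3 m⁴.
θ = (T/G)·Σ L_i/J_i = (209000/76.2×10⁹)·(1.88/1.96×10^-3 + 1.05/3.83×10^-4 + 3.93/1.61×10^-3) = 0.01682 rad.

0.0168 rad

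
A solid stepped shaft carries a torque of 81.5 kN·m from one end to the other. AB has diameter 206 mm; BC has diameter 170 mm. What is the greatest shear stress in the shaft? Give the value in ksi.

Under the same torque, τ_max = 16T/(πd³) is largest where d is smallest — segment BC (d = 170 mm).
τ_max = 16·81500/(π·(0.170)³) = 8.449×10^7 Pa.

12.3 ksi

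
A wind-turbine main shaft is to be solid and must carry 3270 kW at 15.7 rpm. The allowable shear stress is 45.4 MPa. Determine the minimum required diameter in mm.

607 mm

ω = 2π·15.7/60 = 1.644 rad/s, so T = P/ω = 3270×10³ / 1.644 = 1.989e6 N·m.
For a solid shaft τ_max = 16T/(πd³), so d = (16T/(π τ_allow))^(1/3) = (16·1.989e6/(π·4.54×10^7))^(1/3) = 0.6065 m.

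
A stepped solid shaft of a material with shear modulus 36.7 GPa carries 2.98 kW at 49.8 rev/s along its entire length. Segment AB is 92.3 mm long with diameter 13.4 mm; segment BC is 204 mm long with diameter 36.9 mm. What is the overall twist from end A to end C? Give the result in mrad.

7.86 mrad

ω = 2π·49.8 = 312.9 rad/s, so T = P/ω = 2.98×10³ / 312.9 = 9.524 N·m.
J_AB = π(0.0134)⁴/32 = 3.17×10^-9 m⁴; J_BC = π(0.0369)⁴/32 = 1.82×10^-7 m⁴.
θ = (T/G)·Σ L_i/J_i = (9.524/36.7×10⁹)·(0.0923/3.17×10^-9 + 0.204/1.82×10^-7) = 7.858×10^-3 rad.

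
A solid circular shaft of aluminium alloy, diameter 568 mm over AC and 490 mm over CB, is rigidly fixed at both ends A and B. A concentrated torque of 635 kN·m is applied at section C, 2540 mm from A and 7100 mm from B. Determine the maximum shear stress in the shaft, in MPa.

Compatibility: T_A·a/J_AC = T_B·b/J_CB with T_A + T_B = T₀.
J_AC = 0.0102 m⁴, J_CB = 5.66×10^-3 m⁴, so T_A = T₀·(J_AC/a)/((J_AC/a)+(J_CB/b)) = 530000 N·m, T_B = 105000 N·m.
τ in each portion: τ_AC = 1.47×10^7 Pa, τ_CB = 4.55×10^6 Pa; maximum is in AC.
τ_max = T_AC·r/J = 530000·0.284/0.0102 = 1.473×10^7 Pa.

14.7 MPa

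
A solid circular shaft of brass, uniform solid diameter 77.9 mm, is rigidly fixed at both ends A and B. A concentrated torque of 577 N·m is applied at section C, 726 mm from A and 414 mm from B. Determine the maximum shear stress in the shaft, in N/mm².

3.96 N/mm²

With uniform GJ and both ends fixed, compatibility θ_AC = θ_CB gives T_A·a = T_B·b, together with T_A + T_B = T₀.
T_A = T₀·b/(a+b) = 577.0·414/1140 = 209.5 N·m; T_B = 367.5 N·m.
τ in each portion: τ_AC = 2.26×10^6 Pa, τ_CB = 3.96×10^6 Pa; maximum is in CB.
τ_max = T_CB·r/J = 367.5·0.0390/3.62×10^-6 = 3.959×10^6 Pa.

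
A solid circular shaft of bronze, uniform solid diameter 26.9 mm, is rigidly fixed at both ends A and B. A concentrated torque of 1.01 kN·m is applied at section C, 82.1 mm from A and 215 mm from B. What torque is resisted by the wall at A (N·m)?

731 N·m

With uniform GJ and both ends fixed, compatibility θ_AC = θ_CB gives T_A·a = T_B·b, together with T_A + T_B = T₀.
T_A = T₀·b/(a+b) = 1010·215/297.1 = 730.9 N·m; T_B = 279.1 N·m.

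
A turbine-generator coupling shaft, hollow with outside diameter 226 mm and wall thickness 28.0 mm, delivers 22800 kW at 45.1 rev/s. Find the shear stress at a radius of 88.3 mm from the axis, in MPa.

ω = 2π·45.1 = 283.4 rad/s, so T = P/ω = 22800×10³ / 283.4 = 80460 N·m.
J = π(d_o⁴ − d_i⁴)/32 = π(0.226⁴ − 0.170⁴)/32 = 1.741×10^-4 m⁴.
Shear stress varies linearly with radius: τ = T·r/J = 80460 × 0.0883 / 1.741×10^-4 = 4.080×10^7 Pa.

40.8 MPa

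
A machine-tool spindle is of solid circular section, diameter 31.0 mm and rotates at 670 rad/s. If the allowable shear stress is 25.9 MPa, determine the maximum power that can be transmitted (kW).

102 kW

J = πd⁴/32 = π(0.0310)⁴/32 = 9.067×10^-8 m⁴.
T_max = τ_allow·J/r = 2.59×10^7 × 9.067×10^-8 / 0.0155 = 151.5 N·m.
ω = 670 rad/s, so P_max = T_max·ω = 1.015×10^5 W.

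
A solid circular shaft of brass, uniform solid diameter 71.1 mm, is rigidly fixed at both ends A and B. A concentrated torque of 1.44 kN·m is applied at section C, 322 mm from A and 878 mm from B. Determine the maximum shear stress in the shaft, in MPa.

14.9 MPa

With uniform GJ and both ends fixed, compatibility θ_AC = θ_CB gives T_A·a = T_B·b, together with T_A + T_B = T₀.
T_A = T₀·b/(a+b) = 1440·878/1200 = 1054 N·m; T_B = 386.4 N·m.
τ in each portion: τ_AC = 1.49×10^7 Pa, τ_CB = 5.48×10^6 Pa; maximum is in AC.
τ_max = T_AC·r/J = 1054·0.0355/2.51×10^-6 = 1.493×10^7 Pa.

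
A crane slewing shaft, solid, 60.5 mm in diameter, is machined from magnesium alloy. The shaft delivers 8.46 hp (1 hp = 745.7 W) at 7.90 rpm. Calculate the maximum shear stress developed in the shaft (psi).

25400 psi

ω = 2π·7.90/60 = 0.8273 rad/s, so T = P/ω = 8.46×745.7 / 0.8273 = 7626 N·m.
J = πd⁴/32 = π(0.0605)⁴/32 = 1.315×10^-6 m⁴.
τ_max = T·r/J = 7626 × 0.0302 / 1.315×10^-6 = 1.754×10^8 Pa.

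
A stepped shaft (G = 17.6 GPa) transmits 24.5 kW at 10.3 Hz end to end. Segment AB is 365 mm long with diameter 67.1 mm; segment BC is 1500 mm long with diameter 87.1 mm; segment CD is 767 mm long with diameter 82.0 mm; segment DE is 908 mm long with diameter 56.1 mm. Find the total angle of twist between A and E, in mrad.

ω = 2π·10.3 = 64.72 rad/s, so T = P/ω = 24.5×10³ / 64.72 = 378.6 N·m.
J_AB = π(0.0671)⁴/32 = 1.99×10^-6 m⁴; J_BC = π(0.0871)⁴/32 = 5.65×10^-6 m⁴; J_CD = π(0.0820)⁴/32 = 4.44×10^-6 m⁴; J_DE = π(0.0561)⁴/32 = 9.72×10^-7 m⁴.
θ = (T/G)·Σ L_i/J_i = (378.6/17.6×10⁹)·(0.365/1.99×10^-6 + 1.50/5.65×10^-6 + 0.767/4.44×10^-6 + 0.908/9.72×10^-7) = 0.03346 rad.

33.5 mrad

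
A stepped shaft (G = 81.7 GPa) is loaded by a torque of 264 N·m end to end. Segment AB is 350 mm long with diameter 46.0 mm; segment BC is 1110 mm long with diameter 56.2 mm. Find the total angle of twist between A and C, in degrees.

J_AB = π(0.0460)⁴/32 = 4.40×10^-7 m⁴; J_BC = π(0.0562)⁴/32 = 9.79×10^-7 m⁴.
θ = (T/G)·Σ L_i/J_i = (264.0/81.7×10⁹)·(0.350/4.40×10^-7 + 1.11/9.79×10^-7) = 6.235×10^-3 rad.

0.357°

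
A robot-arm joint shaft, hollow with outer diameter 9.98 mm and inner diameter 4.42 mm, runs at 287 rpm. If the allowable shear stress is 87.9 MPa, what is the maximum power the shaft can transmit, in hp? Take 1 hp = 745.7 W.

0.665 hp

J = π(d_o⁴ − d_i⁴)/32 = π(0.00998⁴ − 0.00442⁴)/32 = 9.364×10^-10 m⁴.
T_max = τ_allow·J/r = 8.79×10^7 × 9.364×10^-10 / 0.00499 = 16.50 N·m.
ω = 2π·287/60 = 30.05 rad/s, so P_max = T_max·ω = 495.8 W.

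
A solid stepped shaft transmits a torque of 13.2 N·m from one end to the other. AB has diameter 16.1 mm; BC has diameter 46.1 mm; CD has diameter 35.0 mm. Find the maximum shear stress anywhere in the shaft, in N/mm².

Under the same torque, τ_max = 16T/(πd³) is largest where d is smallest — segment AB (d = 16.1 mm).
τ_max = 16·13.20/(π·(0.0161)³) = 1.611×10^7 Pa.

16.1 N/mm²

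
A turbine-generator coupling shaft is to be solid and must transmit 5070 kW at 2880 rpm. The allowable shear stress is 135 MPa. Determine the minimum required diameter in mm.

85.9 mm

ω = 2π·2880/60 = 301.6 rad/s, so T = P/ω = 5070×10³ / 301.6 = 16810 N·m.
For a solid shaft τ_max = 16T/(πd³), so d = (16T/(π τ_allow))^(1/3) = (16·16810/(π·1.35×10^8))^(1/3) = 0.08592 m.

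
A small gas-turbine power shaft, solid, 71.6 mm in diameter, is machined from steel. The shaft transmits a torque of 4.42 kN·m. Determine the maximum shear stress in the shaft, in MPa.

61.3 MPa

J = πd⁴/32 = π(0.0716)⁴/32 = 2.580×10^-6 m⁴.
τ_max = T·r/J = 4420 × 0.0358 / 2.580×10^-6 = 6.133×10^7 Pa.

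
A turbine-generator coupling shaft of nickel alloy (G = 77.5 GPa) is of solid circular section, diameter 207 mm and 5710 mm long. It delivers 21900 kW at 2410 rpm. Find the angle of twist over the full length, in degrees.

2.03°

ω = 2π·2410/60 = 252.4 rad/s, so T = P/ω = 21900×10³ / 252.4 = 86780 N·m.
J = πd⁴/32 = π(0.207)⁴/32 = 1.803×10^-4 m⁴.
θ = T·L/(G·J) = 86780 × 5.71 / (77.5×10⁹ × 1.803×10^-4) = 0.03547 rad.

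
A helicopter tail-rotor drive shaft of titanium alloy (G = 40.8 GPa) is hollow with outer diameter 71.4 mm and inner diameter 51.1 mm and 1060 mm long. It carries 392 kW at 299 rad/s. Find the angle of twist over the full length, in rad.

ω = 299 rad/s, so T = P/ω = 392×10³ / 299.0 = 1311 N·m.
J = π(d_o⁴ − d_i⁴)/32 = π(0.0714⁴ − 0.0511⁴)/32 = 1.882×10^-6 m⁴.
θ = T·L/(G·J) = 1311 × 1.06 / (40.8×10⁹ × 1.882×10^-6) = 0.01810 rad.

0.0181 rad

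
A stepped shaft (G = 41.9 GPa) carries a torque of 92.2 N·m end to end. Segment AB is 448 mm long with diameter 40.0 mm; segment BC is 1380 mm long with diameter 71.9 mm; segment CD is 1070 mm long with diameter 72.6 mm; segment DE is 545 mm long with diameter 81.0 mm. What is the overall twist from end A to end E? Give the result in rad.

0.00623 rad

J_AB = π(0.0400)⁴/32 = 2.51×10^-7 m⁴; J_BC = π(0.0719)⁴/32 = 2.62×10^-6 m⁴; J_CD = π(0.0726)⁴/32 = 2.73×10^-6 m⁴; J_DE = π(0.0810)⁴/32 = 4.23×10^-6 m⁴.
θ = (T/G)·Σ L_i/J_i = (92.20/41.9×10⁹)·(0.448/2.51×10^-7 + 1.38/2.62×10^-6 + 1.07/2.73×10^-6 + 0.545/4.23×10^-6) = 6.227×10^-3 rad.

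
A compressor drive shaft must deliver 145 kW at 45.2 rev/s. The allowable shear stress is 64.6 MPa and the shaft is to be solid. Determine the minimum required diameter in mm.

ω = 2π·45.2 = 284.0 rad/s, so T = P/ω = 145×10³ / 284.0 = 510.6 N·m.
For a solid shaft τ_max = 16T/(πd³), so d = (16T/(π τ_allow))^(1/3) = (16·510.6/(π·6.46×10^7))^(1/3) = 0.03427 m.

34.3 mm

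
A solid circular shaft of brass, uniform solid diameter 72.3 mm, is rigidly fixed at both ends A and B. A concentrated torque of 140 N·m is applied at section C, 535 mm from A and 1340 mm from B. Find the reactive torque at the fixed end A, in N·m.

With uniform GJ and both ends fixed, compatibility θ_AC = θ_CB gives T_A·a = T_B·b, together with T_A + T_B = T₀.
T_A = T₀·b/(a+b) = 140.0·1340/1875 = 100.1 N·m; T_B = 39.95 N·m.

100 N·m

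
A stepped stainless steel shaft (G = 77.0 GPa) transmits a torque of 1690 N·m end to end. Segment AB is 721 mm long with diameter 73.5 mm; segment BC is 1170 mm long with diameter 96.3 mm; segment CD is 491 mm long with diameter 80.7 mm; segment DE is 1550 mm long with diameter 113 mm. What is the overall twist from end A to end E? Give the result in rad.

0.0133 rad

J_AB = π(0.0735)⁴/32 = 2.87×10^-6 m⁴; J_BC = π(0.0963)⁴/32 = 8.44×10^-6 m⁴; J_CD = π(0.0807)⁴/32 = 4.16×10^-6 m⁴; J_DE = π(0.113)⁴/32 = 1.60×10^-5 m⁴.
θ = (T/G)·Σ L_i/J_i = (1690/77.0×10⁹)·(0.721/2.87×10^-6 + 1.17/8.44×10^-6 + 0.491/4.16×10^-6 + 1.55/1.60×10^-5) = 0.01328 rad.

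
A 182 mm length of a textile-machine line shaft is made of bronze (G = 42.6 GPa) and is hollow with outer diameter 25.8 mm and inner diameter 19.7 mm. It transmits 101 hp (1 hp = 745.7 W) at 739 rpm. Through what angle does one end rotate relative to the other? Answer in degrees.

ω = 2π·739/60 = 77.39 rad/s, so T = P/ω = 101×745.7 / 77.39 = 973.2 N·m.
J = π(d_o⁴ − d_i⁴)/32 = π(0.0258⁴ − 0.0197⁴)/32 = 2.871×10^-8 m⁴.
θ = T·L/(G·J) = 973.2 × 0.182 / (42.6×10⁹ × 2.871×10^-8) = 0.1448 rad.

8.30°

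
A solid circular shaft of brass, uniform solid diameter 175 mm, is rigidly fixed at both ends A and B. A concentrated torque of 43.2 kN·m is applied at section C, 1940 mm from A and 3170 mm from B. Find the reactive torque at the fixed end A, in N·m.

With uniform GJ and both ends fixed, compatibility θ_AC = θ_CB gives T_A·a = T_B·b, together with T_A + T_B = T₀.
T_A = T₀·b/(a+b) = 43200·3170/5110 = 26800 N·m; T_B = 16400 N·m.

26800 N·m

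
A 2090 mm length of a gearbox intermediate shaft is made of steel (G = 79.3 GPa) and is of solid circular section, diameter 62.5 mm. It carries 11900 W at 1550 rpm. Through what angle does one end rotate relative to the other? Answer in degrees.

0.0739°

ω = 2π·1550/60 = 162.3 rad/s, so T = P/ω = 11900 / 162.3 = 73.31 N·m.
J = πd⁴/32 = π(0.0625)⁴/32 = 1.498×10^-6 m⁴.
θ = T·L/(G·J) = 73.31 × 2.09 / (79.3×10⁹ × 1.498×10^-6) = 1.290×10^-3 rad.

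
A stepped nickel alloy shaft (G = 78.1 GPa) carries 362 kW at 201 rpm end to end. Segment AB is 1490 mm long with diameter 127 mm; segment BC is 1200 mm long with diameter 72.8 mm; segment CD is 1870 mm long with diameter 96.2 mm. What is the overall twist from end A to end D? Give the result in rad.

0.158 rad

ω = 2π·201/60 = 21.05 rad/s, so T = P/ω = 362×10³ / 21.05 = 17200 N·m.
J_AB = π(0.127)⁴/32 = 2.55×10^-5 m⁴; J_BC = π(0.0728)⁴/32 = 2.76×10^-6 m⁴; J_CD = π(0.0962)⁴/32 = 8.41×10^-6 m⁴.
θ = (T/G)·Σ L_i/J_i = (17200/78.1×10⁹)·(1.49/2.55×10^-5 + 1.20/2.76×10^-6 + 1.87/8.41×10^-6) = 0.1576 rad.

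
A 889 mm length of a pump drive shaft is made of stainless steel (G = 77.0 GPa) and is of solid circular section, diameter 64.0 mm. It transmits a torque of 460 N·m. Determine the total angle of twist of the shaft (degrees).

J = πd⁴/32 = π(0.0640)⁴/32 = 1.647×10^-6 m⁴.
θ = T·L/(G·J) = 460.0 × 0.889 / (77.0×10⁹ × 1.647×10^-6) = 3.224×10^-3 rad.

0.185°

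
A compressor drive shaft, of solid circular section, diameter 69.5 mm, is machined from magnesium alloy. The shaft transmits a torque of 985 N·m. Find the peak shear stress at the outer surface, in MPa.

J = πd⁴/32 = π(0.0695)⁴/32 = 2.291×10^-6 m⁴.
τ_max = T·r/J = 985.0 × 0.0348 / 2.291×10^-6 = 1.494×10^7 Pa.

14.9 MPa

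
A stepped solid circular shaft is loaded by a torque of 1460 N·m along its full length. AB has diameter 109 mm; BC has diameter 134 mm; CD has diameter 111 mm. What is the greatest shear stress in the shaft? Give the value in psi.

833 psi

Under the same torque, τ_max = 16T/(πd³) is largest where d is smallest — segment AB (d = 109 mm).
τ_max = 16·1460/(π·(0.109)³) = 5.742×10^6 Pa.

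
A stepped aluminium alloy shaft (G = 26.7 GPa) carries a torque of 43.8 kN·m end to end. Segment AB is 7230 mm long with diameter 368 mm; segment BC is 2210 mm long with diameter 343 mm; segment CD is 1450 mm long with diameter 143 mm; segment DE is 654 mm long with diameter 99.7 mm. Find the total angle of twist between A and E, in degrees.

J_AB = π(0.368)⁴/32 = 1.80×10^-3 m⁴; J_BC = π(0.343)⁴/32 = 1.36×10^-3 m⁴; J_CD = π(0.143)⁴/32 = 4.11×10^-5 m⁴; J_DE = π(0.0997)⁴/32 = 9.70×10^-6 m⁴.
θ = (T/G)·Σ L_i/J_i = (43800/26.7×10⁹)·(7.23/1.80×10^-3 + 2.21/1.36×10^-3 + 1.45/4.11×10^-5 + 0.654/9.70×10^-6) = 0.1778 rad.

10.2°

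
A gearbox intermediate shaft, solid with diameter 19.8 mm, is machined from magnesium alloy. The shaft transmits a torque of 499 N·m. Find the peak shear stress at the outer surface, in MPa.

327 MPa

J = πd⁴/32 = π(0.0198)⁴/32 = 1.509×10^-8 m⁴.
τ_max = T·r/J = 499.0 × 0.00990 / 1.509×10^-8 = 3.274×10^8 Pa.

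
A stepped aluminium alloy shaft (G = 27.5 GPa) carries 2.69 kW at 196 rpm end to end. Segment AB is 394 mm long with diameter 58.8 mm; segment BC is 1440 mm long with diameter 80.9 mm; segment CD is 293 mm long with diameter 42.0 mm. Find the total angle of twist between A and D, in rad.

ω = 2π·196/60 = 20.53 rad/s, so T = P/ω = 2.69×10³ / 20.53 = 131.1 N·m.
J_AB = π(0.0588)⁴/32 = 1.17×10^-6 m⁴; J_BC = π(0.0809)⁴/32 = 4.21×10^-6 m⁴; J_CD = π(0.0420)⁴/32 = 3.05×10^-7 m⁴.
θ = (T/G)·Σ L_i/J_i = (131.1/27.5×10⁹)·(0.394/1.17×10^-6 + 1.44/4.21×10^-6 + 0.293/3.05×10^-7) = 7.803×10^-3 rad.

0.00780 rad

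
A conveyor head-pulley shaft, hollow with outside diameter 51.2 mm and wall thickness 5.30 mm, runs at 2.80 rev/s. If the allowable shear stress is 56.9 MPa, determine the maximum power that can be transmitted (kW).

16.0 kW

J = π(d_o⁴ − d_i⁴)/32 = π(0.0512⁴ − 0.0406⁴)/32 = 4.079×10^-7 m⁴.
T_max = τ_allow·J/r = 5.69×10^7 × 4.079×10^-7 / 0.0256 = 906.6 N·m.
ω = 2π·2.80 = 17.59 rad/s, so P_max = T_max·ω = 1.595×10^4 W.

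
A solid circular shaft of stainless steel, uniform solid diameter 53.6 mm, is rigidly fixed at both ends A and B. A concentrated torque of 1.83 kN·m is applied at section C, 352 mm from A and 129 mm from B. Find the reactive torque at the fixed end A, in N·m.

491 N·m

With uniform GJ and both ends fixed, compatibility θ_AC = θ_CB gives T_A·a = T_B·b, together with T_A + T_B = T₀.
T_A = T₀·b/(a+b) = 1830·129/481.0 = 490.8 N·m; T_B = 1339 N·m.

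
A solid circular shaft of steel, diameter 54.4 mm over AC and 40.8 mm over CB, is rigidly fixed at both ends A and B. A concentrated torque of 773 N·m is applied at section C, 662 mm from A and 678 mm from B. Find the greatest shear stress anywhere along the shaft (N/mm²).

18.7 N/mm²

Compatibility: T_A·a/J_AC = T_B·b/J_CB with T_A + T_B = T₀.
J_AC = 8.60×10^-7 m⁴, J_CB = 2.72×10^-7 m⁴, so T_A = T₀·(J_AC/a)/((J_AC/a)+(J_CB/b)) = 590.6 N·m, T_B = 182.4 N·m.
τ in each portion: τ_AC = 1.87×10^7 Pa, τ_CB = 1.37×10^7 Pa; maximum is in AC.
τ_max = T_AC·r/J = 590.6·0.0272/8.60×10^-7 = 1.868×10^7 Pa.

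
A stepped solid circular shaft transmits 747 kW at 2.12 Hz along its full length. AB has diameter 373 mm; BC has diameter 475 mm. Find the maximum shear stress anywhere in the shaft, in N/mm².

ω = 2π·2.12 = 13.32 rad/s, so T = P/ω = 747×10³ / 13.32 = 56080 N·m.
Under the same torque, τ_max = 16T/(πd³) is largest where d is smallest — segment AB (d = 373 mm).
τ_max = 16·56080/(π·(0.373)³) = 5.504×10^6 Pa.

5.50 N/mm²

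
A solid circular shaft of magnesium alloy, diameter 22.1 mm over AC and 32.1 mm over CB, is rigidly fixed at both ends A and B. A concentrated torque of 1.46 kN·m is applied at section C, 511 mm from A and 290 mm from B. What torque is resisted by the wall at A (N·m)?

165 N·m

Compatibility: T_A·a/J_AC = T_B·b/J_CB with T_A + T_B = T₀.
J_AC = 2.34×10^-8 m⁴, J_CB = 1.04×10^-7 m⁴, so T_A = T₀·(J_AC/a)/((J_AC/a)+(J_CB/b)) = 165.1 N·m, T_B = 1295 N·m.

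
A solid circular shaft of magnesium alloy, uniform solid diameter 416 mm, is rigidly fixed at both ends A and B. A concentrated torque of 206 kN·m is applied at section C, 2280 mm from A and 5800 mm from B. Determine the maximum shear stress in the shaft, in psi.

With uniform GJ and both ends fixed, compatibility θ_AC = θ_CB gives T_A·a = T_B·b, together with T_A + T_B = T₀.
T_A = T₀·b/(a+b) = 206000·5800/8080 = 147900 N·m; T_B = 58130 N·m.
τ in each portion: τ_AC = 1.05×10^7 Pa, τ_CB = 4.11×10^6 Pa; maximum is in AC.
τ_max = T_AC·r/J = 147900·0.208/2.94×10^-3 = 1.046×10^7 Pa.

1520 psi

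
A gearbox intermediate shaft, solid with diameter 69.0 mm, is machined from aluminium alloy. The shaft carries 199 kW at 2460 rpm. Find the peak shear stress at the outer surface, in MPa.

ω = 2π·2460/60 = 257.6 rad/s, so T = P/ω = 199×10³ / 257.6 = 772.5 N·m.
J = πd⁴/32 = π(0.0690)⁴/32 = 2.225×10^-6 m⁴.
τ_max = T·r/J = 772.5 × 0.0345 / 2.225×10^-6 = 1.198×10^7 Pa.

12.0 MPa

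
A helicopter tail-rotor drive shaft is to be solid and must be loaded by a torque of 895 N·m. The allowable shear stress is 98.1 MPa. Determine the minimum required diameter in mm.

36.0 mm

For a solid shaft τ_max = 16T/(πd³), so d = (16T/(π τ_allow))^(1/3) = (16·895.0/(π·9.81×10^7))^(1/3) = 0.03595 m.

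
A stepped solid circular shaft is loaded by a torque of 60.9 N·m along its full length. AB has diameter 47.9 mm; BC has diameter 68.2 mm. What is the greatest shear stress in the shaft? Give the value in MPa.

Under the same torque, τ_max = 16T/(πd³) is largest where d is smallest — segment AB (d = 47.9 mm).
τ_max = 16·60.90/(π·(0.0479)³) = 2.822×10^6 Pa.

2.82 MPa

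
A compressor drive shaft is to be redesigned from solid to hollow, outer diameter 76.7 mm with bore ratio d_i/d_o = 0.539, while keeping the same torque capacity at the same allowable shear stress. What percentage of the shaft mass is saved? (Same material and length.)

24.8 %

Equal τ_max and T ⇒ the solid shaft needs d_s³ = d_o³(1−k⁴), so d_s = 76.7·(1−0.539⁴)^(1/3) = 74.48 mm.
Area ratio A_h/A_s = d_o²(1−k²)/d_s² = (1−k²)/(1−k⁴)^(2/3) = 0.7524.
Mass saving = 1 − 0.7524 = 24.8 %.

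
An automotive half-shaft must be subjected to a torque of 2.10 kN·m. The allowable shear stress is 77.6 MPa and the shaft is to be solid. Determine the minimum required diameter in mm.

51.7 mm

For a solid shaft τ_max = 16T/(πd³), so d = (16T/(π τ_allow))^(1/3) = (16·2100/(π·7.76×10^7))^(1/3) = 0.05165 m.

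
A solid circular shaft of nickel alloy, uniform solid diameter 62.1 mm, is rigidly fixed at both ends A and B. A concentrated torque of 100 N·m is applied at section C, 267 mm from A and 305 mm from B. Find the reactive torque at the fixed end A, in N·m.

53.3 N·m

With uniform GJ and both ends fixed, compatibility θ_AC = θ_CB gives T_A·a = T_B·b, together with T_A + T_B = T₀.
T_A = T₀·b/(a+b) = 100.0·305/572.0 = 53.32 N·m; T_B = 46.68 N·m.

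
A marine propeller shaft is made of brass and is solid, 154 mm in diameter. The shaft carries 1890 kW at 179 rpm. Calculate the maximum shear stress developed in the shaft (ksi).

ω = 2π·179/60 = 18.74 rad/s, so T = P/ω = 1890×10³ / 18.74 = 100800 N·m.
J = πd⁴/32 = π(0.154)⁴/32 = 5.522×10^-5 m⁴.
τ_max = T·r/J = 100800 × 0.0770 / 5.522×10^-5 = 1.406×10^8 Pa.

20.4 ksi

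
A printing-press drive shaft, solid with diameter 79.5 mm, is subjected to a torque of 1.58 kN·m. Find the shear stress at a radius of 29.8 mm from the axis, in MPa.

12.0 MPa

J = πd⁴/32 = π(0.0795)⁴/32 = 3.922×10^-6 m⁴.
Shear stress varies linearly with radius: τ = T·r/J = 1580 × 0.0298 / 3.922×10^-6 = 1.201×10^7 Pa.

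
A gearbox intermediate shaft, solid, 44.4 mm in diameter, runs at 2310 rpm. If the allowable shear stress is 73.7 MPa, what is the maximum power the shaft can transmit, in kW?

306 kW

J = πd⁴/32 = π(0.0444)⁴/32 = 3.815×10^-7 m⁴.
T_max = τ_allow·J/r = 7.37×10^7 × 3.815×10^-7 / 0.0222 = 1267 N·m.
ω = 2π·2310/60 = 241.9 rad/s, so P_max = T_max·ω = 3.064×10^5 W.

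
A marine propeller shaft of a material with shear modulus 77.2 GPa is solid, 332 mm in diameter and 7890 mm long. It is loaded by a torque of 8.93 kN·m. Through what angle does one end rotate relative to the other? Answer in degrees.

J = πd⁴/32 = π(0.332)⁴/32 = 1.193×10^-3 m⁴.
θ = T·L/(G·J) = 8930 × 7.89 / (77.2×10⁹ × 1.193×10^-3) = 7.652×10^-4 rad.

0.0438°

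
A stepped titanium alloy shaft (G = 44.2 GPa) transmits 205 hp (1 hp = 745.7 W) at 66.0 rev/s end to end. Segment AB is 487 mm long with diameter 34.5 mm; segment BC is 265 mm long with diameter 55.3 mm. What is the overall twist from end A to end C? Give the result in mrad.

31.6 mrad

ω = 2π·66.0 = 414.7 rad/s, so T = P/ω = 205×745.7 / 414.7 = 368.6 N·m.
J_AB = π(0.0345)⁴/32 = 1.39×10^-7 m⁴; J_BC = π(0.0553)⁴/32 = 9.18×10^-7 m⁴.
θ = (T/G)·Σ L_i/J_i = (368.6/44.2×10⁹)·(0.487/1.39×10^-7 + 0.265/9.18×10^-7) = 0.03161 rad.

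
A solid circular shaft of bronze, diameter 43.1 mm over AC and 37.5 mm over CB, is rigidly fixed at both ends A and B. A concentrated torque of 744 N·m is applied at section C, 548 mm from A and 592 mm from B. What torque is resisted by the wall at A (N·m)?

Compatibility: T_A·a/J_AC = T_B·b/J_CB with T_A + T_B = T₀.
J_AC = 3.39×10^-7 m⁴, J_CB = 1.94×10^-7 m⁴, so T_A = T₀·(J_AC/a)/((J_AC/a)+(J_CB/b)) = 486.1 N·m, T_B = 257.9 N·m.

486 N·m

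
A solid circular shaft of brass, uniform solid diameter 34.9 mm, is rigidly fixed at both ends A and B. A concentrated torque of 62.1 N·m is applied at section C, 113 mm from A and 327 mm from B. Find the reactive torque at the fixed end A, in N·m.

With uniform GJ and both ends fixed, compatibility θ_AC = θ_CB gives T_A·a = T_B·b, together with T_A + T_B = T₀.
T_A = T₀·b/(a+b) = 62.10·327/440.0 = 46.15 N·m; T_B = 15.95 N·m.

46.2 N·m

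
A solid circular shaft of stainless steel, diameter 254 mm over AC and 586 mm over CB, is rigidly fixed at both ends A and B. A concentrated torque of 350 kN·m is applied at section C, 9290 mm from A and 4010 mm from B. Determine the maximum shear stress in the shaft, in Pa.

Compatibility: T_A·a/J_AC = T_B·b/J_CB with T_A + T_B = T₀.
J_AC = 4.09×10^-4 m⁴, J_CB = 0.0116 m⁴, so T_A = T₀·(J_AC/a)/((J_AC/a)+(J_CB/b)) = 5253 N·m, T_B = 344700 N·m.
τ in each portion: τ_AC = 1.63×10^6 Pa, τ_CB = 8.73×10^6 Pa; maximum is in CB.
τ_max = T_CB·r/J = 344700·0.293/0.0116 = 8.725×10^6 Pa.

8.73e6 Pa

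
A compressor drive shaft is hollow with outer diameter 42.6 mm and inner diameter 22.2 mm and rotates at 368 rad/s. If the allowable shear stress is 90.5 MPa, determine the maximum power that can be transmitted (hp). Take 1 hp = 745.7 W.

J = π(d_o⁴ − d_i⁴)/32 = π(0.0426⁴ − 0.0222⁴)/32 = 2.995×10^-7 m⁴.
T_max = τ_allow·J/r = 9.05×10^7 × 2.995×10^-7 / 0.0213 = 1272 N·m.
ω = 368 rad/s, so P_max = T_max·ω = 4.683×10^5 W.

628 hp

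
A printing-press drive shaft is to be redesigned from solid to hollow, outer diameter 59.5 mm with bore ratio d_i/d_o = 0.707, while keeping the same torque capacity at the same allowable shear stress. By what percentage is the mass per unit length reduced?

39.4 %

Equal τ_max and T ⇒ the solid shaft needs d_s³ = d_o³(1−k⁴), so d_s = 59.5·(1−0.707⁴)^(1/3) = 54.06 mm.
Area ratio A_h/A_s = d_o²(1−k²)/d_s² = (1−k²)/(1−k⁴)^(2/3) = 0.6058.
Mass saving = 1 − 0.6058 = 39.4 %.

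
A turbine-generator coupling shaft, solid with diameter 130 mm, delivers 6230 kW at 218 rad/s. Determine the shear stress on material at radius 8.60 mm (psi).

ω = 218 rad/s, so T = P/ω = 6230×10³ / 218.0 = 28580 N·m.
J = πd⁴/32 = π(0.130)⁴/32 = 2.804×10^-5 m⁴.
Shear stress varies linearly with radius: τ = T·r/J = 28580 × 0.00860 / 2.804×10^-5 = 8.765×10^6 Pa.

1270 psi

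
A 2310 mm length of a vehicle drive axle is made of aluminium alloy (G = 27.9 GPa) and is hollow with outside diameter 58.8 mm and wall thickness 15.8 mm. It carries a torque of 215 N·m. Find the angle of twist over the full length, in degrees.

0.911°

J = π(d_o⁴ − d_i⁴)/32 = π(0.0588⁴ − 0.0272⁴)/32 = 1.120×10^-6 m⁴.
θ = T·L/(G·J) = 215.0 × 2.31 / (27.9×10⁹ × 1.120×10^-6) = 0.01590 rad.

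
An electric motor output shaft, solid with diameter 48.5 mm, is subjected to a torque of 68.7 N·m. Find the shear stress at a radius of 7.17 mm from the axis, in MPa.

J = πd⁴/32 = π(0.0485)⁴/32 = 5.432×10^-7 m⁴.
Shear stress varies linearly with radius: τ = T·r/J = 68.70 × 0.00717 / 5.432×10^-7 = 9.068×10^5 Pa.

0.907 MPa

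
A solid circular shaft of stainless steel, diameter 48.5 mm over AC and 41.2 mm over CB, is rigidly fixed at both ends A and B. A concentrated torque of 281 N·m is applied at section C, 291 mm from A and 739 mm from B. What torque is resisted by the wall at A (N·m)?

233 N·m

Compatibility: T_A·a/J_AC = T_B·b/J_CB with T_A + T_B = T₀.
J_AC = 5.43×10^-7 m⁴, J_CB = 2.83×10^-7 m⁴, so T_A = T₀·(J_AC/a)/((J_AC/a)+(J_CB/b)) = 233.2 N·m, T_B = 47.82 N·m.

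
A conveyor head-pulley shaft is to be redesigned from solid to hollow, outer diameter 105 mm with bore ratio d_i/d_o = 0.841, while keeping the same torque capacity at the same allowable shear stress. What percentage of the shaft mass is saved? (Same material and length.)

53.5 %

Equal τ_max and T ⇒ the solid shaft needs d_s³ = d_o³(1−k⁴), so d_s = 105·(1−0.841⁴)^(1/3) = 83.32 mm.
Area ratio A_h/A_s = d_o²(1−k²)/d_s² = (1−k²)/(1−k⁴)^(2/3) = 0.4648.
Mass saving = 1 − 0.4648 = 53.5 %.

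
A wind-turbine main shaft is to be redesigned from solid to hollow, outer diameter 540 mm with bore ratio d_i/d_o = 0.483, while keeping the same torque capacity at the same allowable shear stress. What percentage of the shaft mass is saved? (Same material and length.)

Equal τ_max and T ⇒ the solid shaft needs d_s³ = d_o³(1−k⁴), so d_s = 540·(1−0.483⁴)^(1/3) = 530.0 mm.
Area ratio A_h/A_s = d_o²(1−k²)/d_s² = (1−k²)/(1−k⁴)^(2/3) = 0.7959.
Mass saving = 1 − 0.7959 = 20.4 %.

20.4 %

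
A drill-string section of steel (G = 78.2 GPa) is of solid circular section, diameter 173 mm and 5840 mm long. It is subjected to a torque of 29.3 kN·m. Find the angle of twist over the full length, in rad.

J = πd⁴/32 = π(0.173)⁴/32 = 8.794×10^-5 m⁴.
θ = T·L/(G·J) = 29300 × 5.84 / (78.2×10⁹ × 8.794×10^-5) = 0.02488 rad.

0.0249 rad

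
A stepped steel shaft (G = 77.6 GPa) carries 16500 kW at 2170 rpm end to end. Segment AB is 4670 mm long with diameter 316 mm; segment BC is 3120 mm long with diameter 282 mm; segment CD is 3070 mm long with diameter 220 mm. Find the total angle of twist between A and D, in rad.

ω = 2π·2170/60 = 227.2 rad/s, so T = P/ω = 16500×10³ / 227.2 = 72610 N·m.
J_AB = π(0.316)⁴/32 = 9.79×10^-4 m⁴; J_BC = π(0.282)⁴/32 = 6.21×10^-4 m⁴; J_CD = π(0.220)⁴/32 = 2.30×10^-4 m⁴.
θ = (T/G)·Σ L_i/J_i = (72610/77.6×10⁹)·(4.67/9.79×10^-4 + 3.12/6.21×10^-4 + 3.07/2.30×10^-4) = 0.02166 rad.

0.0217 rad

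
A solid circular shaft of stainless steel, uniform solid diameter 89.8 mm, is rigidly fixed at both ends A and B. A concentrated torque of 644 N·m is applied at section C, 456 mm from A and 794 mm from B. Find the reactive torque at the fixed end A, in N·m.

With uniform GJ and both ends fixed, compatibility θ_AC = θ_CB gives T_A·a = T_B·b, together with T_A + T_B = T₀.
T_A = T₀·b/(a+b) = 644.0·794/1250 = 409.1 N·m; T_B = 234.9 N·m.

409 N·m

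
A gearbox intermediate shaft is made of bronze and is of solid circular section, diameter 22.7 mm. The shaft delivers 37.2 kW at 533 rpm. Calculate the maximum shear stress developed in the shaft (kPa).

ω = 2π·533/60 = 55.82 rad/s, so T = P/ω = 37.2×10³ / 55.82 = 666.5 N·m.
J = πd⁴/32 = π(0.0227)⁴/32 = 2.607×10^-8 m⁴.
τ_max = T·r/J = 666.5 × 0.0113 / 2.607×10^-8 = 2.902×10^8 Pa.

290000 kPa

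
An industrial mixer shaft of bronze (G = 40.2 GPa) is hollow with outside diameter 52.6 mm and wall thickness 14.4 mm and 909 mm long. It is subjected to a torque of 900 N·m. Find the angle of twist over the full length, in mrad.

J = π(d_o⁴ − d_i⁴)/32 = π(0.0526⁴ − 0.0238⁴)/32 = 7.200×10^-7 m⁴.
θ = T·L/(G·J) = 900.0 × 0.909 / (40.2×10⁹ × 7.200×10^-7) = 0.02826 rad.

28.3 mrad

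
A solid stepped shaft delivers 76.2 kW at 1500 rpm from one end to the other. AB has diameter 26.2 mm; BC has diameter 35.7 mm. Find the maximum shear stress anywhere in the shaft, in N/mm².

137 N/mm²

ω = 2π·1500/60 = 157.1 rad/s, so T = P/ω = 76.2×10³ / 157.1 = 485.1 N·m.
Under the same torque, τ_max = 16T/(πd³) is largest where d is smallest — segment AB (d = 26.2 mm).
τ_max = 16·485.1/(π·(0.0262)³) = 1.374×10^8 Pa.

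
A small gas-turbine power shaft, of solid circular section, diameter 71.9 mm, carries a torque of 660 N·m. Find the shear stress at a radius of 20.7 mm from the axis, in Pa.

5.21e6 Pa

J = πd⁴/32 = π(0.0719)⁴/32 = 2.624×10^-6 m⁴.
Shear stress varies linearly with radius: τ = T·r/J = 660.0 × 0.0207 / 2.624×10^-6 = 5.207×10^6 Pa.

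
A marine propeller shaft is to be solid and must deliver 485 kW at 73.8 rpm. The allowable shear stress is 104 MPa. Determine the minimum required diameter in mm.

145 mm

ω = 2π·73.8/60 = 7.728 rad/s, so T = P/ω = 485×10³ / 7.728 = 62760 N·m.
For a solid shaft τ_max = 16T/(πd³), so d = (16T/(π τ_allow))^(1/3) = (16·62760/(π·1.04×10^8))^(1/3) = 0.1454 m.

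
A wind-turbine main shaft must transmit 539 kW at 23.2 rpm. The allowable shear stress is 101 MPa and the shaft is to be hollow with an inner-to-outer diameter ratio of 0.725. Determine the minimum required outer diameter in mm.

249 mm

ω = 2π·23.2/60 = 2.429 rad/s, so T = P/ω = 539×10³ / 2.429 = 221900 N·m.
For a hollow shaft with d_i/d_o = 0.725: τ_max = 16T/(π d_o³ (1−k⁴)), so d_o = [16T/(π τ_allow (1−k⁴))]^(1/3) = [16·221900/(π·1.01×10^8·0.7237)]^(1/3) = 0.2491 m.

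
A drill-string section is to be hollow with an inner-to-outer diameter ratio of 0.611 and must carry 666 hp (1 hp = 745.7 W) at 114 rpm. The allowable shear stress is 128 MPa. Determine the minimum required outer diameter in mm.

ω = 2π·114/60 = 11.94 rad/s, so T = P/ω = 666×745.7 / 11.94 = 41600 N·m.
For a hollow shaft with d_i/d_o = 0.611: τ_max = 16T/(π d_o³ (1−k⁴)), so d_o = [16T/(π τ_allow (1−k⁴))]^(1/3) = [16·41600/(π·1.28×10^8·0.8606)]^(1/3) = 0.1244 m.

124 mm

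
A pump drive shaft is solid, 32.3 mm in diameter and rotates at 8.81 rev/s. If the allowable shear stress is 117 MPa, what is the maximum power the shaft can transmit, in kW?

J = πd⁴/32 = π(0.0323)⁴/32 = 1.069×10^-7 m⁴.
T_max = τ_allow·J/r = 1.17×10^8 × 1.069×10^-7 / 0.0161 = 774.1 N·m.
ω = 2π·8.81 = 55.35 rad/s, so P_max = T_max·ω = 4.285×10^4 W.

42.9 kW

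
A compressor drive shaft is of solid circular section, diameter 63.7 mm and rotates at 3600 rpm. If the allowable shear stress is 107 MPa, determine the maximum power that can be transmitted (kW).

2050 kW

J = πd⁴/32 = π(0.0637)⁴/32 = 1.616×10^-6 m⁴.
T_max = τ_allow·J/r = 1.07×10^8 × 1.616×10^-6 / 0.0319 = 5430 N·m.
ω = 2π·3600/60 = 377.0 rad/s, so P_max = T_max·ω = 2.047×10^6 W.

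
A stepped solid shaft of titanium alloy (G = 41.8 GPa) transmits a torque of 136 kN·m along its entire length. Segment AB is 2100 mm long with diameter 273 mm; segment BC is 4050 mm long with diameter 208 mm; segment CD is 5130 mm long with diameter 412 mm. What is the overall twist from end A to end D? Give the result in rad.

0.0901 rad

J_AB = π(0.273)⁴/32 = 5.45×10^-4 m⁴; J_BC = π(0.208)⁴/32 = 1.84×10^-4 m⁴; J_CD = π(0.412)⁴/32 = 2.83×10^-3 m⁴.
θ = (T/G)·Σ L_i/J_i = (136000/41.8×10⁹)·(2.10/5.45×10^-4 + 4.05/1.84×10^-4 + 5.13/2.83×10^-3) = 0.09014 rad.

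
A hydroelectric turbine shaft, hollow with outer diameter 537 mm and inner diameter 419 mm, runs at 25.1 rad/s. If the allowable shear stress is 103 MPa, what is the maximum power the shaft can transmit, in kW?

J = π(d_o⁴ − d_i⁴)/32 = π(0.537⁴ − 0.419⁴)/32 = 5.138×10^-3 m⁴.
T_max = τ_allow·J/r = 1.03×10^8 × 5.138×10^-3 / 0.269 = 1.971e6 N·m.
ω = 25.1 rad/s, so P_max = T_max·ω = 4.947×10^7 W.

49500 kW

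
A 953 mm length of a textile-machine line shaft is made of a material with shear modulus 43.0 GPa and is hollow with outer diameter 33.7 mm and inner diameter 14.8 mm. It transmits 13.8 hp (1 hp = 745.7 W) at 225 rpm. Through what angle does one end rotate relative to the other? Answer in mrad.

79.4 mrad

ω = 2π·225/60 = 23.56 rad/s, so T = P/ω = 13.8×745.7 / 23.56 = 436.7 N·m.
J = π(d_o⁴ − d_i⁴)/32 = π(0.0337⁴ − 0.0148⁴)/32 = 1.219×10^-7 m⁴.
θ = T·L/(G·J) = 436.7 × 0.953 / (43.0×10⁹ × 1.219×10^-7) = 0.07940 rad.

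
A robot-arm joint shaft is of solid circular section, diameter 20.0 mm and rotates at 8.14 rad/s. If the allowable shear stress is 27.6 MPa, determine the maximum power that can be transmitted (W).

353 W

J = πd⁴/32 = π(0.0200)⁴/32 = 1.571×10^-8 m⁴.
T_max = τ_allow·J/r = 2.76×10^7 × 1.571×10^-8 / 0.0100 = 43.35 N·m.
ω = 8.14 rad/s, so P_max = T_max·ω = 352.9 W.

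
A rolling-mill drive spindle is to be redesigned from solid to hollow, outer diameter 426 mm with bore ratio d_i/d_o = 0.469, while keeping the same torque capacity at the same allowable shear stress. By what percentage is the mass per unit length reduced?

19.4 %

Equal τ_max and T ⇒ the solid shaft needs d_s³ = d_o³(1−k⁴), so d_s = 426·(1−0.469⁴)^(1/3) = 419.0 mm.
Area ratio A_h/A_s = d_o²(1−k²)/d_s² = (1−k²)/(1−k⁴)^(2/3) = 0.8063.
Mass saving = 1 − 0.8063 = 19.4 %.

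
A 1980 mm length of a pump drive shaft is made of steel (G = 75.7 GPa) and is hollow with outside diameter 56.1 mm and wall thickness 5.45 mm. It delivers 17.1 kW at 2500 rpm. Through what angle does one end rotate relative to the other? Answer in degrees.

ω = 2π·2500/60 = 261.8 rad/s, so T = P/ω = 17.1×10³ / 261.8 = 65.32 N·m.
J = π(d_o⁴ − d_i⁴)/32 = π(0.0561⁴ − 0.0452⁴)/32 = 5.626×10^-7 m⁴.
θ = T·L/(G·J) = 65.32 × 1.98 / (75.7×10⁹ × 5.626×10^-7) = 3.036×10^-3 rad.

0.174°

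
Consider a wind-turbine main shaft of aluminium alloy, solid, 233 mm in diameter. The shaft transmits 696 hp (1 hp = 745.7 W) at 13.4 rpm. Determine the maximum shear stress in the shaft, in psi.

21600 psi

ω = 2π·13.4/60 = 1.403 rad/s, so T = P/ω = 696×745.7 / 1.403 = 369900 N·m.
J = πd⁴/32 = π(0.233)⁴/32 = 2.894×10^-4 m⁴.
τ_max = T·r/J = 369900 × 0.117 / 2.894×10^-4 = 1.489×10^8 Pa.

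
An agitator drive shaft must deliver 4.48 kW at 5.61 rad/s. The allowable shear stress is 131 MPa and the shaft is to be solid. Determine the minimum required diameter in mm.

ω = 5.61 rad/s, so T = P/ω = 4.48×10³ / 5.610 = 798.6 N·m.
For a solid shaft τ_max = 16T/(πd³), so d = (16T/(π τ_allow))^(1/3) = (16·798.6/(π·1.31×10^8))^(1/3) = 0.03143 m.

31.4 mm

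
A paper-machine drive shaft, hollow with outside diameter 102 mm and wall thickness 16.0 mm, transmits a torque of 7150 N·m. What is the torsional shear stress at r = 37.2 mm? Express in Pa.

J = π(d_o⁴ − d_i⁴)/32 = π(0.102⁴ − 0.0700⁴)/32 = 8.270×10^-6 m⁴.
Shear stress varies linearly with radius: τ = T·r/J = 7150 × 0.0372 / 8.270×10^-6 = 3.216×10^7 Pa.

3.22e7 Pa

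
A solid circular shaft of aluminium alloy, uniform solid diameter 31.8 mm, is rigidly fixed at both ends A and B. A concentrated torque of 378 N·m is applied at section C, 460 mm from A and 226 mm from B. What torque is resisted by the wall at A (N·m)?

With uniform GJ and both ends fixed, compatibility θ_AC = θ_CB gives T_A·a = T_B·b, together with T_A + T_B = T₀.
T_A = T₀·b/(a+b) = 378.0·226/686.0 = 124.5 N·m; T_B = 253.5 N·m.

125 N·m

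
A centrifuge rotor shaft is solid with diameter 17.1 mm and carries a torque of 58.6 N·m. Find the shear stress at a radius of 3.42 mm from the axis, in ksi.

3.46 ksi

J = πd⁴/32 = π(0.0171)⁴/32 = 8.394×10^-9 m⁴.
Shear stress varies linearly with radius: τ = T·r/J = 58.60 × 0.00342 / 8.394×10^-9 = 2.387×10^7 Pa.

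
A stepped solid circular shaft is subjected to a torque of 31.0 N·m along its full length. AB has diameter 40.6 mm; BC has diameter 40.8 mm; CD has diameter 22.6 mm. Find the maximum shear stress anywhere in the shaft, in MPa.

Under the same torque, τ_max = 16T/(πd³) is largest where d is smallest — segment CD (d = 22.6 mm).
τ_max = 16·31.00/(π·(0.0226)³) = 1.368×10^7 Pa.

13.7 MPa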